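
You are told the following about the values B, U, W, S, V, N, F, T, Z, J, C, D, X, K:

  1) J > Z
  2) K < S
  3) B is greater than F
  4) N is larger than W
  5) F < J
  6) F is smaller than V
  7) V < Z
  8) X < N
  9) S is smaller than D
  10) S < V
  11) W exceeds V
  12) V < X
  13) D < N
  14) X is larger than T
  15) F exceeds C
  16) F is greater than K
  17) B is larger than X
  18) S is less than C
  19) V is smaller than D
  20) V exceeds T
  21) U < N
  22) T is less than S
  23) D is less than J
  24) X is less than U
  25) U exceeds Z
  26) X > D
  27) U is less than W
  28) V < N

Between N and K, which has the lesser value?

K

Link the given pairs in sequence: K < S; S < C; C < F; F < V; V < D; D < X; X < U; U < W; W < N.
Together: K < S < C < F < V < D < X < U < W < N.
So K < N; K is the smaller of the two.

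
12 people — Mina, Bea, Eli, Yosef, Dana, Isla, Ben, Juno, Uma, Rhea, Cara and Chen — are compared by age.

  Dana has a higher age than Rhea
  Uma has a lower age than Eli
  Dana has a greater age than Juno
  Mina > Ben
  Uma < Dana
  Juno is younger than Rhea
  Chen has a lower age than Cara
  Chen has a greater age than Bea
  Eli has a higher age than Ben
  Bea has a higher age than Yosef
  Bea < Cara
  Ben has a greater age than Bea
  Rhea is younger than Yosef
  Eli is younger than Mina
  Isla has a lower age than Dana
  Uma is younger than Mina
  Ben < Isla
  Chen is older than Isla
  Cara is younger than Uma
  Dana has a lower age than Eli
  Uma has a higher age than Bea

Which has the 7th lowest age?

Chen

Piecing the relations together gives one ordering: Juno < Rhea < Yosef < Bea < Ben < Isla < Chen < Cara < Uma < Dana < Eli < Mina.
Counting 7 from the smallest end gives Chen.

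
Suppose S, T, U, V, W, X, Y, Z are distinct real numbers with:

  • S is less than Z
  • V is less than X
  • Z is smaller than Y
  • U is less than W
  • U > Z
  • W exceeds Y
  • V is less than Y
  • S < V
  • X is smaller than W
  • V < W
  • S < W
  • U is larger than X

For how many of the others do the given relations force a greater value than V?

From V the given relations immediately reach Y, X, W.
From those, U — 4 in total.
Nothing else is reachable above V; 4 in all.

4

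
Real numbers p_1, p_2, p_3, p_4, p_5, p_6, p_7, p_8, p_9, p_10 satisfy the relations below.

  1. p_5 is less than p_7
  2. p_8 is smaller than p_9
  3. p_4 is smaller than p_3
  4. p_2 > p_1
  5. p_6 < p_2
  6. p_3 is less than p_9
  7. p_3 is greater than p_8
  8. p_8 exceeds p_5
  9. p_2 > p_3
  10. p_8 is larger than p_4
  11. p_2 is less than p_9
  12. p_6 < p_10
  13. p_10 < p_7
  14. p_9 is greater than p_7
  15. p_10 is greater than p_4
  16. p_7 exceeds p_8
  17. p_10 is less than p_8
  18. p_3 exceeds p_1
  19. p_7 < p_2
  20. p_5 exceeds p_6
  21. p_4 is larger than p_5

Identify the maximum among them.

p_9

p_1 is not greatest since p_1 < p_2; p_6 is not greatest since p_6 < p_5; p_5 is not greatest since p_5 < p_8; p_4 is not greatest since p_4 < p_10; p_10 is not greatest since p_10 < p_8; p_8 is not greatest since p_8 < p_7; p_3 is not greatest since p_3 < p_2; p_7 is not greatest since p_7 < p_9; p_2 is not greatest since p_2 < p_9.
Only p_9 has nothing above it, so p_9 is the maximum.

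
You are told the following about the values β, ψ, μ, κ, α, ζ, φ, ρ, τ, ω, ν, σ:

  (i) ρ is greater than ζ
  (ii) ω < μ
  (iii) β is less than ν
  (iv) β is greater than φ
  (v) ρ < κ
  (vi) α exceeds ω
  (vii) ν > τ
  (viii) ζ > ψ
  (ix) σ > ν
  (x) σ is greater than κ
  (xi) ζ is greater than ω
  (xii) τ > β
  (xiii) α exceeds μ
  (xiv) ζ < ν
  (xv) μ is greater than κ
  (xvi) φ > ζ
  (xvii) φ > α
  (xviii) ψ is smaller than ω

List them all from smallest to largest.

Nothing is placed below ψ, so it is least; from there ψ < ω; ω < ζ; ζ < ρ; ρ < κ; κ < μ; μ < α; α < φ; φ < β; β < τ; τ < ν; ν < σ, each given directly.

ψ < ω < ζ < ρ < κ < μ < α < φ < β < τ < ν < σ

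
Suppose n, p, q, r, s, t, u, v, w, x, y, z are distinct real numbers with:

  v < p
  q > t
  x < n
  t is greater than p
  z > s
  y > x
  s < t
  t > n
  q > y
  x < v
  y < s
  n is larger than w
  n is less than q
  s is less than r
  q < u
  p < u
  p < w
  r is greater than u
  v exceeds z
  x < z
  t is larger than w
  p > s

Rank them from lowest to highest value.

x < y < s < z < v < p < w < n < t < q < u < r

The consecutive links are each given: x < y; y < s; s < z; z < v; v < p; p < w; w < n; n < t; t < q; q < u; u < r.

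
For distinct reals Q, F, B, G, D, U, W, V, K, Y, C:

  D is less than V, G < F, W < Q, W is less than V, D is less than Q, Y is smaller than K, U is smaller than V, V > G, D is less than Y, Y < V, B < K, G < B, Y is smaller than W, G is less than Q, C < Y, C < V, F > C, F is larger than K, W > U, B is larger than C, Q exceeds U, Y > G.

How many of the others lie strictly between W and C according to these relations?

Chaining upward from C reaches: B, Y, Q, K, F, V.
Chaining downward from W reaches: D, G, Y, U.
Strictly between C and W are those in both lists: Y — 1 element.

1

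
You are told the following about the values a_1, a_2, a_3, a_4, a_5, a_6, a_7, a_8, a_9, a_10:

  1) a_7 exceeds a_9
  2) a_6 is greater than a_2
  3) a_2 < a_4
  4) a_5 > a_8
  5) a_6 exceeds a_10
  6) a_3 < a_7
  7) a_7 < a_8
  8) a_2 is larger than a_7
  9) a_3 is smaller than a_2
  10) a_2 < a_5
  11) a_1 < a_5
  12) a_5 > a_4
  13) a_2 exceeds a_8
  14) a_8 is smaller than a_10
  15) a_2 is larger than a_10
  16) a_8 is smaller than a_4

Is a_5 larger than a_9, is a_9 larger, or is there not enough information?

The relevant relations are a_9 < a_7; a_7 < a_8; a_8 < a_10; a_10 < a_2; a_2 < a_4; a_4 < a_5.
Together: a_9 < a_7 < a_8 < a_10 < a_2 < a_4 < a_5.
So a_5 is larger.

a_5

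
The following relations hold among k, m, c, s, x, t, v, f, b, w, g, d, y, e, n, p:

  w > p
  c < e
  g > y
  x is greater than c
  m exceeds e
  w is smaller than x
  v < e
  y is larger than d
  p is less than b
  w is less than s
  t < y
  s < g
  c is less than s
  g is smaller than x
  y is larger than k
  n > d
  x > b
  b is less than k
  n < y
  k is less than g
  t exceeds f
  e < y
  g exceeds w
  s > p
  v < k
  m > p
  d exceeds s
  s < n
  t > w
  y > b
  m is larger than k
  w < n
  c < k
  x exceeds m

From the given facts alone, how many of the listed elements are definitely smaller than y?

Directly below y: b, t, d, n, e, k.
One step further: p, c, f, w, s, v (12 so far).
Nothing else is reachable below y; 12 in all.

12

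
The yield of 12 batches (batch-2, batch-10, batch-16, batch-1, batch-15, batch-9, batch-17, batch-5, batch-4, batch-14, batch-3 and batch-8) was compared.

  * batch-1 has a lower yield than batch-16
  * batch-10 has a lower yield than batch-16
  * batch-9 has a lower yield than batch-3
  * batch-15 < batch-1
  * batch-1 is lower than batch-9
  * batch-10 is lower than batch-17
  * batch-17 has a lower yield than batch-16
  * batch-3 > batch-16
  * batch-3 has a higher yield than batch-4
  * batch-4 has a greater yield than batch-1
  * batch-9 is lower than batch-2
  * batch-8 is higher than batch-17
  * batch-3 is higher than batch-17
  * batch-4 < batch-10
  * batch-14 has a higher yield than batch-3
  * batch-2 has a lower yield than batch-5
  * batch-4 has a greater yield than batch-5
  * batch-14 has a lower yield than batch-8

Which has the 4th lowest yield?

The consecutive relations fix a unique order: batch-15 < batch-1 < batch-9 < batch-2 < batch-5 < batch-4 < batch-10 < batch-17 < batch-16 < batch-3 < batch-14 < batch-8.
Counting 4 from the smallest end gives batch-2.

batch-2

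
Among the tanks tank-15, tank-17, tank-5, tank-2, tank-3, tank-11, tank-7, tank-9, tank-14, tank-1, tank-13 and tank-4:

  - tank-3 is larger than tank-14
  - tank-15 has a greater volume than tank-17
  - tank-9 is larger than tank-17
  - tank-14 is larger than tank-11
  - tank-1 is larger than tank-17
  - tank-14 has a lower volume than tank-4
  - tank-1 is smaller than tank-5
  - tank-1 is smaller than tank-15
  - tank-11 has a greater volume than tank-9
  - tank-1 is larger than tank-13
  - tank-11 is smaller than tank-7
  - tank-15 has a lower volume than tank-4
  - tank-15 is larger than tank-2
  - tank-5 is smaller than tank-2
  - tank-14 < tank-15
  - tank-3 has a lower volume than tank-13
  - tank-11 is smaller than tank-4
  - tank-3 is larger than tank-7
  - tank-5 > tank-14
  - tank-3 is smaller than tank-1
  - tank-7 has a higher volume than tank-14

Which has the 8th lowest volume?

Piecing the relations together gives one ordering: tank-17 < tank-9 < tank-11 < tank-14 < tank-7 < tank-3 < tank-13 < tank-1 < tank-5 < tank-2 < tank-15 < tank-4.
The 8th smallest is tank-1.

tank-1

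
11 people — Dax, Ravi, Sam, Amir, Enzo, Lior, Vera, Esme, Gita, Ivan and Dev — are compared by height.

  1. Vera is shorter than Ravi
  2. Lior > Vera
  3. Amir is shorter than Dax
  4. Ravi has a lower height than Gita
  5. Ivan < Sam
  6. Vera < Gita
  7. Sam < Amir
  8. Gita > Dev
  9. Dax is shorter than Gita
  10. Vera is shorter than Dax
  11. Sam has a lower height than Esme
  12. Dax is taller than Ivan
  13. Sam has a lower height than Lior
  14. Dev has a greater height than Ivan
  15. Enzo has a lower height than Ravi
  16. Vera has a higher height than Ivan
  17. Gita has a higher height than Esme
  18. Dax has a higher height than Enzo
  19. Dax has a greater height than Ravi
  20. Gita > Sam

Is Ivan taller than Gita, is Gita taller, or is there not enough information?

Gita

Ivan < Sam and Sam < Amir give Ivan < Amir.
With Amir < Dax: Ivan < Sam < Amir < Dax.
With Dax < Gita: Ivan < Sam < Amir < Dax < Gita.
So Gita is taller.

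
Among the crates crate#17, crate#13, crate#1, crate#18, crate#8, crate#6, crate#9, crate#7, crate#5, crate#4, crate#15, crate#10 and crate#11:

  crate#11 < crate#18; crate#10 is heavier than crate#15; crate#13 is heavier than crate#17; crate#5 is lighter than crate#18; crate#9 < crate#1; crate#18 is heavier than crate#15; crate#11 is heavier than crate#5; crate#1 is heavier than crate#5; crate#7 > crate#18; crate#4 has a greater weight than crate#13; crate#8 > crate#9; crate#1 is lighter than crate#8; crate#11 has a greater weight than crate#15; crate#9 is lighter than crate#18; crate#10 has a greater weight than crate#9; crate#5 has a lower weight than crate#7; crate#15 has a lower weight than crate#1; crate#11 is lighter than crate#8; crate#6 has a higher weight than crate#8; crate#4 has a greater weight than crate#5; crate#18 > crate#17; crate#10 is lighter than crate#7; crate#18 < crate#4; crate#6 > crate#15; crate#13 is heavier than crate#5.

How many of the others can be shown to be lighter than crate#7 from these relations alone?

7

Directly below crate#7: crate#5, crate#18, crate#10.
One step further: crate#17, crate#9, crate#15, crate#11 (7 so far).
No other element is forced below crate#7 by the given relations, so the count is 7.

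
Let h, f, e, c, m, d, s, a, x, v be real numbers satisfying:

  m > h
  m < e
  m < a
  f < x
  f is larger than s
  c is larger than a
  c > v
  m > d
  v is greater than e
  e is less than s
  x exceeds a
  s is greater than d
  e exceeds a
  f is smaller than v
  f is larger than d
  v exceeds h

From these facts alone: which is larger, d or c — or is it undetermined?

The relevant relations are d < m; m < a; a < e; e < s; s < f; f < v; v < c.
Chaining these gives d < m < a < e < s < f < v < c.
So c is larger.

c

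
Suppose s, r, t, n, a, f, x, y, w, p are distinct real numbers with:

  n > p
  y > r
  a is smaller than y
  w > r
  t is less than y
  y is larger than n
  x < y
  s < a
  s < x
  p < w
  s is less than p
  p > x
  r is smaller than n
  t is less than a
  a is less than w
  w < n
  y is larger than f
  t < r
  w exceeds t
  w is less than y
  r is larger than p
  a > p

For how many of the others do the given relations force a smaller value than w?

From w the given relations immediately reach t, p, r, a.
From those, s, x — 6 in total.
No other element is forced below w by the given relations, so the count is 6.

6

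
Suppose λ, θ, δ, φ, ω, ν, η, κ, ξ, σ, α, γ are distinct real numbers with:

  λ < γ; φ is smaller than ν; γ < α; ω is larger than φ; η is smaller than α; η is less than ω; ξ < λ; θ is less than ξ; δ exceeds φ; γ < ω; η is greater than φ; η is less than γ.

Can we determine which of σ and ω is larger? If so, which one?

undetermined

Following every chain through σ: nothing is chained to σ.
ω is not reached, and no chain runs the other way from ω to σ.
So the given relations leave the order of σ and ω undetermined.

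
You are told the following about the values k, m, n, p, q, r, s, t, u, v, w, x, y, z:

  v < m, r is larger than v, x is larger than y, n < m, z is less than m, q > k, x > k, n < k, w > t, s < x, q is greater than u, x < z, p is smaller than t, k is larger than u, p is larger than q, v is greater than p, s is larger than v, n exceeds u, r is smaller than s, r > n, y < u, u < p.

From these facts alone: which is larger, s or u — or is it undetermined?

Link the given pairs in sequence: u < q; q < p; p < v; v < r; r < s.
Together: u < q < p < v < r < s.
So s is larger.

s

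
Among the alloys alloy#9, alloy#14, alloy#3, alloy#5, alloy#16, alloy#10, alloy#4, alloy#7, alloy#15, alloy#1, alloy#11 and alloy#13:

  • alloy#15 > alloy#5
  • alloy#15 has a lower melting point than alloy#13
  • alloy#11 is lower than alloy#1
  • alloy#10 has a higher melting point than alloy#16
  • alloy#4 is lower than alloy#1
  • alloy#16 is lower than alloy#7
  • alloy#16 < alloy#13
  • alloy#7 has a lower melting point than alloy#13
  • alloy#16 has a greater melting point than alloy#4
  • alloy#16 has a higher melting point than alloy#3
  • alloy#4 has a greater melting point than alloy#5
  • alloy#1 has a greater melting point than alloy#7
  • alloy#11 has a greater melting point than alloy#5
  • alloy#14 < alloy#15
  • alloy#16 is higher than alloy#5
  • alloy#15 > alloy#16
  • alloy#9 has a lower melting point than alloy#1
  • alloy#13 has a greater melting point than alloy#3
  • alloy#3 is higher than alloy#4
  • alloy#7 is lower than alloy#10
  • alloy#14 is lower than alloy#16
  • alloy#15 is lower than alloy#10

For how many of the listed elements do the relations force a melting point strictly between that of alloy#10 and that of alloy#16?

Chaining upward from alloy#16 reaches: alloy#7, alloy#15, alloy#13, alloy#1.
Chaining downward from alloy#10 reaches: alloy#5, alloy#4, alloy#3, alloy#14, alloy#7, alloy#15.
Strictly between alloy#16 and alloy#10 are those in both lists: alloy#7, alloy#15 — 2 elements.

2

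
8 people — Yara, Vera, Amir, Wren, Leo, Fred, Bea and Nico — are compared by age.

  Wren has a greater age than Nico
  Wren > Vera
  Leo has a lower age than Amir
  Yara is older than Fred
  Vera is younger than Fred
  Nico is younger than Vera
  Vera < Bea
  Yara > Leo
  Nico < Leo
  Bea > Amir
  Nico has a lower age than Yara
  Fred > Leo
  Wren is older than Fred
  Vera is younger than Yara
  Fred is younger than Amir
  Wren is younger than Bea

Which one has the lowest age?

Chaining upward from Nico: directly above it, Leo, Vera, Wren, Yara; then Fred, Amir, Bea.
That covers every other element, and nothing is given below Nico, so Nico is the lowest age.

Nico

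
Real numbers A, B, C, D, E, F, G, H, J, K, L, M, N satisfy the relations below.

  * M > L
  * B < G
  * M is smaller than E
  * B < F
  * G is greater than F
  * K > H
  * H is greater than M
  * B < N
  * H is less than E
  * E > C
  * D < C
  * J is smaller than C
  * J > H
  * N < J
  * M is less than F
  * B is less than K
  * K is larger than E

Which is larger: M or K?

K

The relevant relations are M < H; H < J; J < C; C < E; E < K.
Chaining these gives M < H < J < C < E < K.
So M < K; K is the larger of the two.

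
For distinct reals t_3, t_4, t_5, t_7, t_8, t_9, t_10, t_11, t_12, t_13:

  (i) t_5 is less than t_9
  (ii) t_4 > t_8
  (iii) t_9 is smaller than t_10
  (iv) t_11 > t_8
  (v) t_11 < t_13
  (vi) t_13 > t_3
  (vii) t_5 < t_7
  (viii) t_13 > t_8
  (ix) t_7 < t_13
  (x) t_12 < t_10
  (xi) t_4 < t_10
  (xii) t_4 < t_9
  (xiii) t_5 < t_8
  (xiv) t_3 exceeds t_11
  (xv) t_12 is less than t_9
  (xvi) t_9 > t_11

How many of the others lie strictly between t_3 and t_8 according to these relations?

1

Chaining upward from t_8 reaches: t_11, t_4, t_9, t_10, t_13.
Chaining downward from t_3 reaches: t_5, t_11.
Strictly between t_8 and t_3 are those in both lists: t_11 — 1 element.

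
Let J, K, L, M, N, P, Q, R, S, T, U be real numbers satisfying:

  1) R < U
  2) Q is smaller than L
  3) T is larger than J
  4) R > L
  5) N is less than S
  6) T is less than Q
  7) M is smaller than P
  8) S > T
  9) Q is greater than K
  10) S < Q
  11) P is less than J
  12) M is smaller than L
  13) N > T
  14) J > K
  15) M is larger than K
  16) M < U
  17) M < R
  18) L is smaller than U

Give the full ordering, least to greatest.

K < M < P < J < T < N < S < Q < L < R < U

The consecutive links are each given: K < M; M < P; P < J; J < T; T < N; N < S; S < Q; Q < L; L < R; R < U.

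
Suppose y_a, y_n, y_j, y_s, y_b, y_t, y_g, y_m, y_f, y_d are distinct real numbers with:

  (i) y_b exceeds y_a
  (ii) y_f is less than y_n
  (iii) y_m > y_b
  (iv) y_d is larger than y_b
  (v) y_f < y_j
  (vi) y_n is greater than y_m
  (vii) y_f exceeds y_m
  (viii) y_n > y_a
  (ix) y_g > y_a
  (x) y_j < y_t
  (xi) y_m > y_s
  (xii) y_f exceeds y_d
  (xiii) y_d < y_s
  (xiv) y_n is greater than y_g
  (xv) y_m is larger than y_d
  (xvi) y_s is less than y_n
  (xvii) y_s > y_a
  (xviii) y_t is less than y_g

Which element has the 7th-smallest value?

y_j

Chaining the given pairs: y_a < y_b < y_d < y_s < y_m < y_f < y_j < y_t < y_g < y_n.
The 7th smallest is y_j.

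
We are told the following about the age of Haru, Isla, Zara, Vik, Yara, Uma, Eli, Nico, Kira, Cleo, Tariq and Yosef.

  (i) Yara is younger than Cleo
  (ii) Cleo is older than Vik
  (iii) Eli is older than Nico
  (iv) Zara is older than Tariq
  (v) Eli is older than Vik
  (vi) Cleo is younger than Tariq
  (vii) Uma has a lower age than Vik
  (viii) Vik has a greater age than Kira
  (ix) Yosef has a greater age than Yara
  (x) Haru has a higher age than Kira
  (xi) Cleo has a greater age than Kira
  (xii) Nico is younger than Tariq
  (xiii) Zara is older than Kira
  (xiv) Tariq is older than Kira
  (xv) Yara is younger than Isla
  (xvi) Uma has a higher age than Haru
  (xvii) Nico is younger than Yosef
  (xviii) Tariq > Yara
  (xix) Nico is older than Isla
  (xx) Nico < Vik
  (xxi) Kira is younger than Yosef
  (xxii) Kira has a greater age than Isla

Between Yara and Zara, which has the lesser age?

Yara

Yara < Isla and Isla < Kira give Yara < Kira.
Then Kira < Haru extends the chain to Haru.
Then Haru < Uma extends the chain to Uma.
Then Uma < Vik extends the chain to Vik.
Then Vik < Cleo extends the chain to Cleo.
With Cleo < Tariq: Yara < Isla < Kira < Haru < Uma < Vik < Cleo < Tariq.
With Tariq < Zara: Yara < Isla < Kira < Haru < Uma < Vik < Cleo < Tariq < Zara.
So Yara < Zara; Yara is the younger of the two.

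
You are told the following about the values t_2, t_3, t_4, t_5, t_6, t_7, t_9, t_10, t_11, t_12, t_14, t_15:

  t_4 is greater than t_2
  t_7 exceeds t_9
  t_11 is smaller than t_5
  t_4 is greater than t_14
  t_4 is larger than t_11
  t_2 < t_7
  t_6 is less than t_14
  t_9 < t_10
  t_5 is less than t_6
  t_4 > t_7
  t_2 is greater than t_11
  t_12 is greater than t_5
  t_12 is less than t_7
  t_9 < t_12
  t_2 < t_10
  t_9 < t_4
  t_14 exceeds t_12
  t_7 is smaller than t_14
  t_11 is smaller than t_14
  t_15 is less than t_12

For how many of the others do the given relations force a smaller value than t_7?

From t_7 the given relations immediately reach t_9, t_12, t_2.
From those, t_15, t_11, t_5 — 6 in total.
No other element is forced below t_7 by the given relations, so the count is 6.

6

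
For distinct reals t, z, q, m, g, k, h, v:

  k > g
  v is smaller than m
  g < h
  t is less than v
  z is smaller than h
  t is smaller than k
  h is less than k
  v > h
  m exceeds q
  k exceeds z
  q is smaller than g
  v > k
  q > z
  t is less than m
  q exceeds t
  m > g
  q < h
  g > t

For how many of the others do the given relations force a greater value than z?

6

From z the given relations immediately reach q, h, k.
From those, g, v, m — 6 in total.
No other element is forced above z by the given relations, so the count is 6.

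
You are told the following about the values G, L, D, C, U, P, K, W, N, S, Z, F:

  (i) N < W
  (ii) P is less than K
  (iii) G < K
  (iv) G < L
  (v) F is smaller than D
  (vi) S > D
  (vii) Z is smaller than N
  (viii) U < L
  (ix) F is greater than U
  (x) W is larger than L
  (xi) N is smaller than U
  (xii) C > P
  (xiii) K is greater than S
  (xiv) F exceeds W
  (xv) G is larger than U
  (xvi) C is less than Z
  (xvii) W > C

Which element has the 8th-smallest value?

W

Chaining the given pairs: P < C < Z < N < U < G < L < W < F < D < S < K.
Counting 8 from the smallest end gives W.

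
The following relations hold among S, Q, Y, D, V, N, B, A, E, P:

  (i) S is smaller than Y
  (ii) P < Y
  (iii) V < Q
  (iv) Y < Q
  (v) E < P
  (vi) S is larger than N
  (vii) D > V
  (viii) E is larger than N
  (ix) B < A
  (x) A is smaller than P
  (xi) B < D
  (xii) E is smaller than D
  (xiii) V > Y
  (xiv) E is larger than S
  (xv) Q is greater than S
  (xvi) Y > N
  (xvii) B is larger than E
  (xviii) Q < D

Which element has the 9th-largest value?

Chaining the given pairs: N < S < E < B < A < P < Y < V < Q < D.
Counting 9 from the largest end gives S.

S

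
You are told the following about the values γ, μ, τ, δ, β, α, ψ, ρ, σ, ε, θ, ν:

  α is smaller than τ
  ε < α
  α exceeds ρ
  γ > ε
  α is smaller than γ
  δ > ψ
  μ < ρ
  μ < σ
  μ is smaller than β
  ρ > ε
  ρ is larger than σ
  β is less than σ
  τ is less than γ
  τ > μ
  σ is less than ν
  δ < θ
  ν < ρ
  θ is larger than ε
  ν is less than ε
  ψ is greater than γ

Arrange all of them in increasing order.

μ < β < σ < ν < ε < ρ < α < τ < γ < ψ < δ < θ

Nothing is placed below μ, so it is least; from there μ < β; β < σ; σ < ν; ν < ε; ε < ρ; ρ < α; α < τ; τ < γ; γ < ψ; ψ < δ; δ < θ, each given directly.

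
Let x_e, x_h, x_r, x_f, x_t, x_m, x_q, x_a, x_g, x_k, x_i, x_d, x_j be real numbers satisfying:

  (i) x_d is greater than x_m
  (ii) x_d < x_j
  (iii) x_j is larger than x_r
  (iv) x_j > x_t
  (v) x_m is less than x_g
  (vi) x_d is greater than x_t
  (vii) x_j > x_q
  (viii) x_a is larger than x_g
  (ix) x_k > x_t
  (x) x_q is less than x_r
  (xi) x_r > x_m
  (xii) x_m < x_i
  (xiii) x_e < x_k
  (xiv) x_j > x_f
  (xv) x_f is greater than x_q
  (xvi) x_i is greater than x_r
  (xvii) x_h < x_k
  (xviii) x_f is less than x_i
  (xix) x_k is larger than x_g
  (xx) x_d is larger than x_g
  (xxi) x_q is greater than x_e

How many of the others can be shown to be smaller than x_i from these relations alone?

The elements the relations force below x_i are x_e, x_m, x_q, x_r, x_f — no chain reaches any other.
That is 5.

5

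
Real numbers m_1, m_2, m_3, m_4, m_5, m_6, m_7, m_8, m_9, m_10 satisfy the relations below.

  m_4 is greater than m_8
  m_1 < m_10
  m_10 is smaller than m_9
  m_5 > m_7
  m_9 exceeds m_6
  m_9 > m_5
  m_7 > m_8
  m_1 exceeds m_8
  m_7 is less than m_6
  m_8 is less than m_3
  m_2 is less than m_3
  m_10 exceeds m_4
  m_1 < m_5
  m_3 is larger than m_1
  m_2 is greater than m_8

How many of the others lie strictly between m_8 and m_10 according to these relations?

2

The relations place m_8 below m_10. An element lies strictly between them when it is forced above m_8 and also forced below m_10.
Above m_8: {m_1, m_7, m_4, m_2, m_3, m_5, m_6, m_9}. Below m_10: {m_1, m_4}.
Intersection: {m_1, m_4} — 2.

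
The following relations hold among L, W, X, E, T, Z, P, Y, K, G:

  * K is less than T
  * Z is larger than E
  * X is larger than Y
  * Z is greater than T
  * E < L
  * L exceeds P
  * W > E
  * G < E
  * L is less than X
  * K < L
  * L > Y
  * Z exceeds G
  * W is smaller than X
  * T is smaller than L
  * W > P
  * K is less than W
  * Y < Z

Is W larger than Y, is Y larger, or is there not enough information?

Following every chain through Y: above Y we get L, Z, X.
W is not reached, and no chain runs the other way from W to Y.
So the given relations leave the order of Y and W undetermined.

undetermined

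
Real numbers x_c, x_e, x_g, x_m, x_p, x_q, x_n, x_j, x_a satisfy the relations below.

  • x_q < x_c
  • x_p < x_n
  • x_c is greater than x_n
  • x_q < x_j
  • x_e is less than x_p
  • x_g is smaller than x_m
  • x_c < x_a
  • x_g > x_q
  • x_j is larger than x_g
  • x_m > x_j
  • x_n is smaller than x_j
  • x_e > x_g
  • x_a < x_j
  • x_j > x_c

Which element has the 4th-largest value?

x_c

Piecing the relations together gives one ordering: x_q < x_g < x_e < x_p < x_n < x_c < x_a < x_j < x_m.
Counting 4 from the largest end gives x_c.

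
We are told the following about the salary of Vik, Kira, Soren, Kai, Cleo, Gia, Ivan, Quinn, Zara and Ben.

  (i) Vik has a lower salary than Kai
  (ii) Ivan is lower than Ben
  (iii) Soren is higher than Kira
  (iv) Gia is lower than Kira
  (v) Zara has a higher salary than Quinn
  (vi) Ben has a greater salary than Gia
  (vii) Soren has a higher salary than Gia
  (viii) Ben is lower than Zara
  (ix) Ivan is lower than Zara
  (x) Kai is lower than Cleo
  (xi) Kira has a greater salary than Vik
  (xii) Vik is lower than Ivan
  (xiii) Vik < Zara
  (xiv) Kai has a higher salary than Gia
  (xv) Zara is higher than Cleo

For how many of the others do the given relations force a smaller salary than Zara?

7

The elements the relations force below Zara are Vik, Gia, Ivan, Kai, Ben, Cleo, Quinn — no chain reaches any other.
That is 7.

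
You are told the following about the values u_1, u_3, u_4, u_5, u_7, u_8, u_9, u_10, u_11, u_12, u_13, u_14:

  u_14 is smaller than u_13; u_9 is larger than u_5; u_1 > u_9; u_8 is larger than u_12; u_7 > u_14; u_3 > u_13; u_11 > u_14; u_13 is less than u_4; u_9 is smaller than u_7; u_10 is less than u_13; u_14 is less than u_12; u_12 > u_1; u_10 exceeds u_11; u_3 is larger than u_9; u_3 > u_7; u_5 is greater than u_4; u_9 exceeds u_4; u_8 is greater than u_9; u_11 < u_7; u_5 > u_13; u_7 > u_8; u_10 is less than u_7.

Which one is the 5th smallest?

Piecing the relations together gives one ordering: u_14 < u_11 < u_10 < u_13 < u_4 < u_5 < u_9 < u_1 < u_12 < u_8 < u_7 < u_3.
The 5th smallest is u_4.

u_4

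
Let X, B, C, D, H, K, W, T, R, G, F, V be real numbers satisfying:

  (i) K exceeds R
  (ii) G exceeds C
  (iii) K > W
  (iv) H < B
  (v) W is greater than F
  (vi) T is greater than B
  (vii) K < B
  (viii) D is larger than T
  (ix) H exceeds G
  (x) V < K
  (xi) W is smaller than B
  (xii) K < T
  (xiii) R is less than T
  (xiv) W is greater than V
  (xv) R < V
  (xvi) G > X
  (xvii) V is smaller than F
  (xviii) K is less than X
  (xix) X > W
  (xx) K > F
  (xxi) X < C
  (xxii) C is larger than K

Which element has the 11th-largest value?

Piecing the relations together gives one ordering: R < V < F < W < K < X < C < G < H < B < T < D.
The 11th largest is V.

V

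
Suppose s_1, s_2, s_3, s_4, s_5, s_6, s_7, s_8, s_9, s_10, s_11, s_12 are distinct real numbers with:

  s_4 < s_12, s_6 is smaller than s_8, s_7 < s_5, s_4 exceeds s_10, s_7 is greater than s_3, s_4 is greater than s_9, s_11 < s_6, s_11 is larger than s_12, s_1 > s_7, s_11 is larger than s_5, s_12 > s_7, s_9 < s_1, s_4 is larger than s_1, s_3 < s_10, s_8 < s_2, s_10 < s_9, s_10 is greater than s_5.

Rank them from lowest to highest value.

The consecutive links are each given: s_3 < s_7; s_7 < s_5; s_5 < s_10; s_10 < s_9; s_9 < s_1; s_1 < s_4; s_4 < s_12; s_12 < s_11; s_11 < s_6; s_6 < s_8; s_8 < s_2.

s_3 < s_7 < s_5 < s_10 < s_9 < s_1 < s_4 < s_12 < s_11 < s_6 < s_8 < s_2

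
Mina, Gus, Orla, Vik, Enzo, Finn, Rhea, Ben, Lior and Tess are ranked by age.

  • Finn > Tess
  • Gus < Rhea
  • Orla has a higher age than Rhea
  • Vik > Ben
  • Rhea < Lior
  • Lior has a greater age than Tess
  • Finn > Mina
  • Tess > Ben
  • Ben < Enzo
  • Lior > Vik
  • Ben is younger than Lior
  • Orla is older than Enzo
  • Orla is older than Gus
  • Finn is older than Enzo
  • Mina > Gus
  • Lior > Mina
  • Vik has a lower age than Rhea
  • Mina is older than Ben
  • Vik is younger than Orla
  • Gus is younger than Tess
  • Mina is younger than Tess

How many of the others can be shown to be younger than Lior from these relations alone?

From Lior the given relations immediately reach Ben, Vik, Mina, Tess, Rhea.
From those, Gus — 6 in total.
Nothing else is reachable below Lior; 6 in all.

6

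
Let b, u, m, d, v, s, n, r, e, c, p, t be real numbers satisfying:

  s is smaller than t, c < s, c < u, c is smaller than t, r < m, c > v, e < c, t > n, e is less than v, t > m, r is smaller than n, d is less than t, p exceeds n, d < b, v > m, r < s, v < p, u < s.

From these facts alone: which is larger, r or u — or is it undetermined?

Link the given pairs in sequence: r < m; m < v; v < c; c < u.
Chaining these gives r < m < v < c < u.
So u is larger.

u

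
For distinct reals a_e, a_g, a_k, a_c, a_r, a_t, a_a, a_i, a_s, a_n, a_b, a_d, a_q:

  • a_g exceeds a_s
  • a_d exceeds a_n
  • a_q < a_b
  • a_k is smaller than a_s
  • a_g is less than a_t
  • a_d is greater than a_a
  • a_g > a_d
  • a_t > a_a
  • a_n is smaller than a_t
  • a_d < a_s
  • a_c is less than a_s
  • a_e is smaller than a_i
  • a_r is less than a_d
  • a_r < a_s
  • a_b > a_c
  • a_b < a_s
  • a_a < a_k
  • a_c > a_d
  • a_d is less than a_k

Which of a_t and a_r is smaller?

a_r

Link the given pairs in sequence: a_r < a_d; a_d < a_c; a_c < a_b; a_b < a_s; a_s < a_g; a_g < a_t.
Chaining these gives a_r < a_d < a_c < a_b < a_s < a_g < a_t.
So a_r < a_t; a_r is the smaller of the two.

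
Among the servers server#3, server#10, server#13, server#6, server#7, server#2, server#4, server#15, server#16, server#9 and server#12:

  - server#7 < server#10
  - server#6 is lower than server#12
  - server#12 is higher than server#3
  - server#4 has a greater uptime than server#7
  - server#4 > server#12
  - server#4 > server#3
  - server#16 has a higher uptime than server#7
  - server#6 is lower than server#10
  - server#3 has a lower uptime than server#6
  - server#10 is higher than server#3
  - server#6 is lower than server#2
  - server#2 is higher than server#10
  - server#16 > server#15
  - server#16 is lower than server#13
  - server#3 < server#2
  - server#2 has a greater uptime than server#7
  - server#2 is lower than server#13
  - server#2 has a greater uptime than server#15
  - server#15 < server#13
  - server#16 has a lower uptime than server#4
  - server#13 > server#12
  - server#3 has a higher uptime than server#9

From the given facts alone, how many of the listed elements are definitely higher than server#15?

4

From server#15 the given relations immediately reach server#16, server#2, server#13.
From those, server#4 — 4 in total.
No other element is forced above server#15 by the given relations, so the count is 4.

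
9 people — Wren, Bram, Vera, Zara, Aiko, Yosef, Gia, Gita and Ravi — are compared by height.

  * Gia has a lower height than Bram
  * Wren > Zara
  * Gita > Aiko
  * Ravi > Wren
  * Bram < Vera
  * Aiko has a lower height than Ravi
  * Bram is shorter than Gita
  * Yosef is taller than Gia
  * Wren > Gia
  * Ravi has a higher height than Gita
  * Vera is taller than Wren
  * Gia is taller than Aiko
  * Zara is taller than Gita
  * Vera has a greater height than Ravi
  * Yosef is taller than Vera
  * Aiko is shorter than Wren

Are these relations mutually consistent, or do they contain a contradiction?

consistent

The single ordering Aiko < Gia < Bram < Gita < Zara < Wren < Ravi < Vera < Yosef satisfies every listed relation, so no contradiction arises.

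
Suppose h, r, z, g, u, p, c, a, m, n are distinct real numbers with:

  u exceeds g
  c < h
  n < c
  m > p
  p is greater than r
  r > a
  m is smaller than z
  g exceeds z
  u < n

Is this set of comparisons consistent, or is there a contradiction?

consistent

Every relation is compatible with a < r < p < m < z < g < u < n < c < h; the set is consistent.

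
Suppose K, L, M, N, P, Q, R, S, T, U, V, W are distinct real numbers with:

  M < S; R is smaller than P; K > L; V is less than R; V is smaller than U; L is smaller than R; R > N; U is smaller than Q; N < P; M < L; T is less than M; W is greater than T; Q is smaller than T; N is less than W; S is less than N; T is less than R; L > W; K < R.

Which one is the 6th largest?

The consecutive relations fix a unique order: V < U < Q < T < M < S < N < W < L < K < R < P.
The 6th largest is N.

N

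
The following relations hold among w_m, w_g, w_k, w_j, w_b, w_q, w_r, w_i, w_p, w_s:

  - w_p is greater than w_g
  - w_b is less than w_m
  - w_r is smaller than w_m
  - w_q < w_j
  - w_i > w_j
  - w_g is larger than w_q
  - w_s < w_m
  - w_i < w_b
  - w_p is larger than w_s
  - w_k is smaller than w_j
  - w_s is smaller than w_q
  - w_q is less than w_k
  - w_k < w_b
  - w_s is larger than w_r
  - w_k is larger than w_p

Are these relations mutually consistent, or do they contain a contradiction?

Every relation is compatible with w_r < w_s < w_q < w_g < w_p < w_k < w_j < w_i < w_b < w_m; the set is consistent.

consistent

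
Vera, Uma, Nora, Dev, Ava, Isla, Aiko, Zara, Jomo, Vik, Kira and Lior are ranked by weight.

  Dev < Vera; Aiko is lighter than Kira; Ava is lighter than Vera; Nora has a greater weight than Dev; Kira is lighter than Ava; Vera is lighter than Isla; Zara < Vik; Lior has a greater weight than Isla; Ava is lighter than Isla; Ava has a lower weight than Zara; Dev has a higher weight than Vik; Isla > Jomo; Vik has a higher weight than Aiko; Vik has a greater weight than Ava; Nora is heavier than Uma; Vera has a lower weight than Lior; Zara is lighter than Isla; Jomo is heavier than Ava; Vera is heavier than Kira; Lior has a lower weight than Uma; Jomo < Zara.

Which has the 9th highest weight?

The consecutive relations fix a unique order: Aiko < Kira < Ava < Jomo < Zara < Vik < Dev < Vera < Isla < Lior < Uma < Nora.
Counting 9 from the largest end gives Jomo.

Jomo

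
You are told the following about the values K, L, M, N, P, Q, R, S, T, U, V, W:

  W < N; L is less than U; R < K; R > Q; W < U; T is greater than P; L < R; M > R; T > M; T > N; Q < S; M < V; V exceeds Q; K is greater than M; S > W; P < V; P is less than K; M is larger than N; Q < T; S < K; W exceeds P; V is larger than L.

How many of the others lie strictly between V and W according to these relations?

2

The relations place W below V. An element lies strictly between them when it is forced above W and also forced below V.
Above W: {S, N, U, M, K, T}. Below V: {P, L, Q, R, N, M}.
Intersection: {N, M} — 2.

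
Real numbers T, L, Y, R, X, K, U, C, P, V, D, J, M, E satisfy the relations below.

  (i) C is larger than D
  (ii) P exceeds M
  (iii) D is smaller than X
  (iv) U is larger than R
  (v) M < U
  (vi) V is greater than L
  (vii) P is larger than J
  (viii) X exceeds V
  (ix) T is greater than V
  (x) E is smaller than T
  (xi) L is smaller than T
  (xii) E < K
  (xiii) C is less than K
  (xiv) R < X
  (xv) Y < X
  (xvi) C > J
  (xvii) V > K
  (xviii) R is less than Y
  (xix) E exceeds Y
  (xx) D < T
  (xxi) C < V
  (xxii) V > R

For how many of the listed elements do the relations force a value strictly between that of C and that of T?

2

The relations place C below T. An element lies strictly between them when it is forced above C and also forced below T.
Above C: {K, V, X}. Below T: {L, J, R, Y, E, D, K, V}.
Intersection: {K, V} — 2.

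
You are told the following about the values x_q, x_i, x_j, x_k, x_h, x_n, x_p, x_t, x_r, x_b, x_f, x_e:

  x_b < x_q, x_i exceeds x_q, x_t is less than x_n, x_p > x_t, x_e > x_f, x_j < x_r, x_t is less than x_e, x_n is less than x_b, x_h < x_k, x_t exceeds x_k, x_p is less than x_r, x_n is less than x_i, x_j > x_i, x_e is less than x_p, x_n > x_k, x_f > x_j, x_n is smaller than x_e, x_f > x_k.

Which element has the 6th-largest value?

Chaining the given pairs: x_h < x_k < x_t < x_n < x_b < x_q < x_i < x_j < x_f < x_e < x_p < x_r.
The 6th largest is x_i.

x_i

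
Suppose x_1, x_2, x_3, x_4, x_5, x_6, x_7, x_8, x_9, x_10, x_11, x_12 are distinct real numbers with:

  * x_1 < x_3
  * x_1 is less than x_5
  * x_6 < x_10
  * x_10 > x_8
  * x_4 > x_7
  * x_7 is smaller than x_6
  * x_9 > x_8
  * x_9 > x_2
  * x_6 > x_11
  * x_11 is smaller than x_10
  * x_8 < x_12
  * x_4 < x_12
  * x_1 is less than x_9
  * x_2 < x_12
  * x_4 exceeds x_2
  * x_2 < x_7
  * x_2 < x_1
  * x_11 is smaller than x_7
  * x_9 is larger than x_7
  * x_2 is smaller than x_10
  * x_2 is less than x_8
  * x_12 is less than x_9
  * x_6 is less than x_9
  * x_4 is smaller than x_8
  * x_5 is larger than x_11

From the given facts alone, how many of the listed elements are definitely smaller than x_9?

8

The elements the relations force below x_9 are x_11, x_2, x_7, x_6, x_4, x_8, x_1, x_12 — no chain reaches any other.
That is 8.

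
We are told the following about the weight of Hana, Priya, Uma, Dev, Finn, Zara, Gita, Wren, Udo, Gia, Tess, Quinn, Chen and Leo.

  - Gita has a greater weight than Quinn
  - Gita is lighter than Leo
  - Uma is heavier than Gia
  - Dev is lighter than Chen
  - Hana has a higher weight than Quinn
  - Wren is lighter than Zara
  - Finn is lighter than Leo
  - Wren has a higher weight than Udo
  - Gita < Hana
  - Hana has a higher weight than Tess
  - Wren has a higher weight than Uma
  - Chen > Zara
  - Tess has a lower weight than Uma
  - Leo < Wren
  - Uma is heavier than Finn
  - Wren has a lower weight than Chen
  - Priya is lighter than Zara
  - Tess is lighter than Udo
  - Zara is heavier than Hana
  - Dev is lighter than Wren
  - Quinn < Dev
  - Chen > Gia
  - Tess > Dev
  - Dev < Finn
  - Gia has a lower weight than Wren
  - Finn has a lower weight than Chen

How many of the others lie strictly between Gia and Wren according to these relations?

1

The relations place Gia below Wren. An element lies strictly between them when it is forced above Gia and also forced below Wren.
Above Gia: {Uma, Zara, Chen}. Below Wren: {Quinn, Dev, Tess, Gita, Udo, Finn, Leo, Uma}.
Intersection: {Uma} — 1.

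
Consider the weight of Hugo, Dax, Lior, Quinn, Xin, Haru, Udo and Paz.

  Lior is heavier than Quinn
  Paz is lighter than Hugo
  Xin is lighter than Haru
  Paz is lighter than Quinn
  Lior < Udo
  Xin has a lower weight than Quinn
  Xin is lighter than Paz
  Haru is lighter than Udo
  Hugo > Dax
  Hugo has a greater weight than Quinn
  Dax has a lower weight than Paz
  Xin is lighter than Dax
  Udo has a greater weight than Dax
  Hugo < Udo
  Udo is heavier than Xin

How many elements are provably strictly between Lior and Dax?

The relations place Dax below Lior. An element lies strictly between them when it is forced above Dax and also forced below Lior.
Above Dax: {Paz, Quinn, Hugo, Udo}. Below Lior: {Xin, Paz, Quinn}.
Intersection: {Paz, Quinn} — 2.

2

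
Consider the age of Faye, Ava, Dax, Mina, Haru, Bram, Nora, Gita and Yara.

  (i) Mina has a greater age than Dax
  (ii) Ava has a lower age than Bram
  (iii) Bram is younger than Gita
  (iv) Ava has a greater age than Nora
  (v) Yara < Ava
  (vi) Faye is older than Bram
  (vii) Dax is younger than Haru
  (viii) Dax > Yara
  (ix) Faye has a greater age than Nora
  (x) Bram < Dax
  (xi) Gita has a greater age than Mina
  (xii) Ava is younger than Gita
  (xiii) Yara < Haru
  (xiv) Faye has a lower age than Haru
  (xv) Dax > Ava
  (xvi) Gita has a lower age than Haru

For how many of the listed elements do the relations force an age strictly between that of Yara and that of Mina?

The relations place Yara below Mina. An element lies strictly between them when it is forced above Yara and also forced below Mina.
Above Yara: {Ava, Bram, Dax, Gita, Faye, Haru}. Below Mina: {Nora, Ava, Bram, Dax}.
Intersection: {Ava, Bram, Dax} — 3.

3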